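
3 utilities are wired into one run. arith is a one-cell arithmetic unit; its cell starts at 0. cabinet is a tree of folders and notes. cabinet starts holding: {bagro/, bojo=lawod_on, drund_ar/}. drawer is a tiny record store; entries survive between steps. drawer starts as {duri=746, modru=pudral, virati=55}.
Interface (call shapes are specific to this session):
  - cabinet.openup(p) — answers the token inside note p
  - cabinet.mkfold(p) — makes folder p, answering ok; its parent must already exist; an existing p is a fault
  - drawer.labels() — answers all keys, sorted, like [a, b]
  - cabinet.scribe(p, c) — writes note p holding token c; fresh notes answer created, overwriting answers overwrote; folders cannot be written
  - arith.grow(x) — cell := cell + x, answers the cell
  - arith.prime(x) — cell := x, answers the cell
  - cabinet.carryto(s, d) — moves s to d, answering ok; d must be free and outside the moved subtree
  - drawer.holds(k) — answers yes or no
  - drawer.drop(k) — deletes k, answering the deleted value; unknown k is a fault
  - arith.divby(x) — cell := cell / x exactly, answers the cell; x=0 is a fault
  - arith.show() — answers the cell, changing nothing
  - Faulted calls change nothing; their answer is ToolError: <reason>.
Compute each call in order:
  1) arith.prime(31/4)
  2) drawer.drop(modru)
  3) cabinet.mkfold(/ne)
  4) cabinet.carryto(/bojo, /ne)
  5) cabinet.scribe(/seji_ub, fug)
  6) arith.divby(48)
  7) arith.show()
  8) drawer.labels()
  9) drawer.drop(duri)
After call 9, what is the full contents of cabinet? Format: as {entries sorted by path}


Answer: {bagro/, bojo=lawod_on, drund_ar/, ne/, seji_ub=fug}

Derivation:
-> prime(x: 31/4)
<- 31/4
-> drop(k: modru)
<- pudral
-> mkfold(p: /ne)
<- ok
-> carryto(s: /bojo, d: /ne)
<- ToolError: exists
-> scribe(p: /seji_ub, c: fug)
<- created
-> divby(x: 48)
<- 31/192
-> show()
<- 31/192
-> labels()
<- [duri, virati]
-> drop(k: duri)
<- 746


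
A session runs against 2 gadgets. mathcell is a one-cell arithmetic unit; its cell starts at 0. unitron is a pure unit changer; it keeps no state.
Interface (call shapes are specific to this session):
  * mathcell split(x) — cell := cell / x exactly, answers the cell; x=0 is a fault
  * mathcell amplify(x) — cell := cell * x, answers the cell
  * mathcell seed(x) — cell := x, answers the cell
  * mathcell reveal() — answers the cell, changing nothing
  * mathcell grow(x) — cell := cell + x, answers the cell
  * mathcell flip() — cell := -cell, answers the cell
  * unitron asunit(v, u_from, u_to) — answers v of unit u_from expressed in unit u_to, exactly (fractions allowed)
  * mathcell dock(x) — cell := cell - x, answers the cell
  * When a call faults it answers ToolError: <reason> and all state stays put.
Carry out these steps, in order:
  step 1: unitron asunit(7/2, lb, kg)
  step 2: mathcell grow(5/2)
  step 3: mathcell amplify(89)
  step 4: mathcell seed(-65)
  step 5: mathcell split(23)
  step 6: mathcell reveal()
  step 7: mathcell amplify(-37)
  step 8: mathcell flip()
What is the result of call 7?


Then unitron asunit using v→7/2, u_from→lb, u_to→kg, → 317514659/200000000.
Then mathcell grow using x→5/2, and observe 5/2.
I call mathcell amplify using x→89, yielding 445/2.
I call mathcell seed using x→-65, — result: -65.
I use mathcell split using x→23, — result: -65/23.
Next I call mathcell reveal, and see -65/23.
Using mathcell amplify using x→-37: 2405/23.
Now I run mathcell flip(), — result: -2405/23.

Answer: 2405/23


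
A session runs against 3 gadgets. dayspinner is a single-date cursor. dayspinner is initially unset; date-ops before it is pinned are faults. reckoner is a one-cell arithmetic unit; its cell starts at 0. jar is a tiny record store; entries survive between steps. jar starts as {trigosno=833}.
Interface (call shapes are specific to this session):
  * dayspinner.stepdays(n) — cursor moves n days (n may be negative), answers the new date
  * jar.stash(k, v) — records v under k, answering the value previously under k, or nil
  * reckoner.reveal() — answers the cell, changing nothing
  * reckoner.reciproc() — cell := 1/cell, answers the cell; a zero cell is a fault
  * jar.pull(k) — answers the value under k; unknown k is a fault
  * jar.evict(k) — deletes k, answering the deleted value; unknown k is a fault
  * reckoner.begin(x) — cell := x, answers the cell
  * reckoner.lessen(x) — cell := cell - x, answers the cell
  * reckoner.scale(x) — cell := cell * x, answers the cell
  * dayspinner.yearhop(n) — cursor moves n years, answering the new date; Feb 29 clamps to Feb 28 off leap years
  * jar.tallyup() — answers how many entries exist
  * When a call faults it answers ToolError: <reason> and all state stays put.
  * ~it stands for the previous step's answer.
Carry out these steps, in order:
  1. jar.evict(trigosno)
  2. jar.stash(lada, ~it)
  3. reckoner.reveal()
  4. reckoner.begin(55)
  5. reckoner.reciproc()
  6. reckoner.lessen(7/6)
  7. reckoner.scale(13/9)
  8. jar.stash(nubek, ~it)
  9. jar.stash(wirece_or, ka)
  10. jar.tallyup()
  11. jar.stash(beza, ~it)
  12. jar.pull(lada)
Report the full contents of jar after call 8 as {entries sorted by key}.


Answer: {lada=833, nubek=-4927/2970}

Derivation:
Now I run evict with k→trigosno: 833.
I call stash with k→lada, v→~it, yielding nil.
I run reveal(), and get 0.
I try begin with x→55, and see 55.
Then reciproc: 1/55.
Using lessen with x→7/6: -379/330.
I use scale with x→13/9, — result: -4927/2970.
Calling stash with k→nubek, v→~it, → nil.
I call stash with k→wirece_or, v→ka, and see nil.
I invoke tallyup(), → 3.
Next I call stash with k→beza, v→~it, → nil.
I invoke pull with k→lada, giving 833.


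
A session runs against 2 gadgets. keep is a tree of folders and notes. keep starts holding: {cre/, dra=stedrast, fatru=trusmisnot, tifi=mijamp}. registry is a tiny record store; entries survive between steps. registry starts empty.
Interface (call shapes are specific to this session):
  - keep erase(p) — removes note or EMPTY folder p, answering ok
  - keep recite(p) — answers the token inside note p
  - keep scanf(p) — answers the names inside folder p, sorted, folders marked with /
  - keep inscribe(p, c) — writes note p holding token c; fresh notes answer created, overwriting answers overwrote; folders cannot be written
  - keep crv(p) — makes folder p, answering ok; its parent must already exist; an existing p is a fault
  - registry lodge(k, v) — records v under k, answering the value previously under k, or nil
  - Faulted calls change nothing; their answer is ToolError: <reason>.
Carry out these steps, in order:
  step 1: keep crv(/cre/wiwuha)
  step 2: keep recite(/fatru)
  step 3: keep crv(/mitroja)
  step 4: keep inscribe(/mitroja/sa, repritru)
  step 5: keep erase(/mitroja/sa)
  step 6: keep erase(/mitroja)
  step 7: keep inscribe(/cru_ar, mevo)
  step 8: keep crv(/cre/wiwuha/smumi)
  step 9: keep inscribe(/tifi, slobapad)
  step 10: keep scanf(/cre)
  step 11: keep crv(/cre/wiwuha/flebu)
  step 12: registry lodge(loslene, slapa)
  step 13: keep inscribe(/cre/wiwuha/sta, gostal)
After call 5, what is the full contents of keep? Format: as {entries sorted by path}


Answer: {cre/, cre/wiwuha/, dra=stedrast, fatru=trusmisnot, mitroja/, tifi=mijamp}

Derivation:
-> keep crv(p: /cre/wiwuha)
<- ok
-> keep recite(p: /fatru)
<- trusmisnot
-> keep crv(p: /mitroja)
<- ok
-> keep inscribe(p: /mitroja/sa, c: repritru)
<- created
-> keep erase(p: /mitroja/sa)
<- ok
-> keep erase(p: /mitroja)
<- ok
-> keep inscribe(p: /cru_ar, c: mevo)
<- created
-> keep crv(p: /cre/wiwuha/smumi)
<- ok
-> keep inscribe(p: /tifi, c: slobapad)
<- overwrote
-> keep scanf(p: /cre)
<- [wiwuha/]
-> keep crv(p: /cre/wiwuha/flebu)
<- ok
-> registry lodge(k: loslene, v: slapa)
<- nil
-> keep inscribe(p: /cre/wiwuha/sta, c: gostal)
<- created


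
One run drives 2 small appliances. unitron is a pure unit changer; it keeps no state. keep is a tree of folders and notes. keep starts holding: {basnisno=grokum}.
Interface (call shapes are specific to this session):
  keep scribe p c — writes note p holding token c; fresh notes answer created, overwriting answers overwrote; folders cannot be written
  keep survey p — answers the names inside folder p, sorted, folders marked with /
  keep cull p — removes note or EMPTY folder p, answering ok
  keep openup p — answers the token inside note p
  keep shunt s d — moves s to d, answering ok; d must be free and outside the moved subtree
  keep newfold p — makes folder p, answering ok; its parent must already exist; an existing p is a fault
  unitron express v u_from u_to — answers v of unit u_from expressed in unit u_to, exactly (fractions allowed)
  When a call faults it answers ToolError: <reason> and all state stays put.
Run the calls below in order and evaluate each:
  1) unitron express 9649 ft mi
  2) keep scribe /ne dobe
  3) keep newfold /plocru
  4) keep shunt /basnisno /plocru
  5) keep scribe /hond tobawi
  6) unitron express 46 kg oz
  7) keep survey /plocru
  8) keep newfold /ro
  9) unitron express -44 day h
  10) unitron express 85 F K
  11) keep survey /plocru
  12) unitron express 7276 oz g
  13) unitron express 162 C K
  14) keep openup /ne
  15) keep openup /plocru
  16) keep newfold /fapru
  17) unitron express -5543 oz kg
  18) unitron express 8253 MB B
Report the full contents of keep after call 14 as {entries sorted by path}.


Answer: {basnisno=grokum, hond=tobawi, ne=dobe, plocru/, ro/}

Derivation:
$ unitron express 9649 ft mi
[out] 9649/5280
$ keep scribe /ne dobe
[out] created
$ keep newfold /plocru
[out] ok
$ keep shunt /basnisno /plocru
[out] ToolError: exists
$ keep scribe /hond tobawi
[out] created
$ unitron express 46 kg oz
[out] 73600000000/45359237
$ keep survey /plocru
[out] []
$ keep newfold /ro
[out] ok
$ unitron express -44 day h
[out] -1056
$ unitron express 85 F K
[out] 54467/180
$ keep survey /plocru
[out] []
$ unitron express 7276 oz g
[out] 82508452103/400000
$ unitron express 162 C K
[out] 8703/20
$ keep openup /ne
[out] dobe
$ keep openup /plocru
[out] ToolError: is a directory
$ keep newfold /fapru
[out] ok
$ unitron express -5543 oz kg
[out] -251426250691/1600000000
$ unitron express 8253 MB B
[out] 8253000000


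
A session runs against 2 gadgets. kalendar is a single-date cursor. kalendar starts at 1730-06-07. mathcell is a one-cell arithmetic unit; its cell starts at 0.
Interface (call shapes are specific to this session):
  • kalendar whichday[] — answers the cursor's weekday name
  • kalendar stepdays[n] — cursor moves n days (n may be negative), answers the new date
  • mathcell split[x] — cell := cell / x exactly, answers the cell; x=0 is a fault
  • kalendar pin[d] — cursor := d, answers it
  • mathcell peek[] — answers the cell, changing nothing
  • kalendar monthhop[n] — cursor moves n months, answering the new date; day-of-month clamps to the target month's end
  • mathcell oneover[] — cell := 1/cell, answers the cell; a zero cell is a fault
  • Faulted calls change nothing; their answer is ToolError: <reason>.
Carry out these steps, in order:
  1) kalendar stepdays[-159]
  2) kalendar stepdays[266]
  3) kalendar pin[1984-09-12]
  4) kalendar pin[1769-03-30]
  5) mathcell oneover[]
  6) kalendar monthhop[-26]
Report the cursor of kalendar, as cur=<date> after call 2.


[in] kalendar stepdays n=-159
  1729-12-30
[in] kalendar stepdays n=266
  1730-09-22
[in] kalendar pin d=1984-09-12
  1984-09-12
[in] kalendar pin d=1769-03-30
  1769-03-30
[in] mathcell oneover
  ToolError: reciprocal of zero
[in] kalendar monthhop n=-26
  1767-01-30

Answer: cur=1730-09-22


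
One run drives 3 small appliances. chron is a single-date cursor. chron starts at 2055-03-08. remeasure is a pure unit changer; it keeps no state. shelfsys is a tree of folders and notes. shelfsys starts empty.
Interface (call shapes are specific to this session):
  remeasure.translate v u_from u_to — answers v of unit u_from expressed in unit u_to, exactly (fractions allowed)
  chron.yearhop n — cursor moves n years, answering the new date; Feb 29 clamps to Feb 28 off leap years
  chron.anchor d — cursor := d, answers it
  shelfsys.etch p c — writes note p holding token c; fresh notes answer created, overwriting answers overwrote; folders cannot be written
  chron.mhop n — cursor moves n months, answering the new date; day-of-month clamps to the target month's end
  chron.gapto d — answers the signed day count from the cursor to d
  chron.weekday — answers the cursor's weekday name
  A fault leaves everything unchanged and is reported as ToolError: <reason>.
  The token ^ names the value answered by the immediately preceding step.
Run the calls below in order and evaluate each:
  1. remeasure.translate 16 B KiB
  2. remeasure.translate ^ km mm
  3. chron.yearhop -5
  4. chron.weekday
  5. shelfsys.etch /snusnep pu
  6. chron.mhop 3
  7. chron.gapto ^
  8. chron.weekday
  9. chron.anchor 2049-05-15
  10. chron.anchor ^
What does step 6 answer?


Answer: 2050-06-08

Derivation:
# 1. remeasure.translate(v→16, u_from→B, u_to→KiB) ~> 1/64
# 2. remeasure.translate(v→^, u_from→km, u_to→mm) ~> 15625
# 3. chron.yearhop(n→-5) ~> 2050-03-08
# 4. chron.weekday() ~> Tuesday
# 5. shelfsys.etch(p→/snusnep, c→pu) ~> created
# 6. chron.mhop(n→3) ~> 2050-06-08
# 7. chron.gapto(d→^) ~> 0
# 8. chron.weekday() ~> Wednesday
# 9. chron.anchor(d→2049-05-15) ~> 2049-05-15
# 10. chron.anchor(d→^) ~> 2049-05-15


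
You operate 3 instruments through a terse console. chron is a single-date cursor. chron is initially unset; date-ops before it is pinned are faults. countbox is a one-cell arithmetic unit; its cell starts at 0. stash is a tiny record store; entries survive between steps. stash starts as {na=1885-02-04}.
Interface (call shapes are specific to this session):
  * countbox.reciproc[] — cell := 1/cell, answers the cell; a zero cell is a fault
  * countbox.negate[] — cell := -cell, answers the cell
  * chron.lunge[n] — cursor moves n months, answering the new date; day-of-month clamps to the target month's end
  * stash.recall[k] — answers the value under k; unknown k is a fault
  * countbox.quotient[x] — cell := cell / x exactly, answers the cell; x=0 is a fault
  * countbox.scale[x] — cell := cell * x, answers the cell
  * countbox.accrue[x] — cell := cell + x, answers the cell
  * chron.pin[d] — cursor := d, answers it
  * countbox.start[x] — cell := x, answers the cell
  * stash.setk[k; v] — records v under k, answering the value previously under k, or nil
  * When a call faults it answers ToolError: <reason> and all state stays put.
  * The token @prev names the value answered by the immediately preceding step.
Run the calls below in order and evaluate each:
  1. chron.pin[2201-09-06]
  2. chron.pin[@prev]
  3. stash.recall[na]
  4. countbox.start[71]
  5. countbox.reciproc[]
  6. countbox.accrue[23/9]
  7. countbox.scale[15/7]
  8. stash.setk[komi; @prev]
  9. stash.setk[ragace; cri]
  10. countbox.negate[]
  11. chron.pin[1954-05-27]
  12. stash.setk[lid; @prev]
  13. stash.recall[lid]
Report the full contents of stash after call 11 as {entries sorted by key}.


Answer: {komi=8210/1491, na=1885-02-04, ragace=cri}

Derivation:
# 1. chron.pin(d=2201-09-06) => 2201-09-06
# 2. chron.pin(d=@prev) => 2201-09-06
# 3. stash.recall(k=na) => 1885-02-04
# 4. countbox.start(x=71) => 71
# 5. countbox.reciproc() => 1/71
# 6. countbox.accrue(x=23/9) => 1642/639
# 7. countbox.scale(x=15/7) => 8210/1491
# 8. stash.setk(k=komi, v=@prev) => nil
# 9. stash.setk(k=ragace, v=cri) => nil
# 10. countbox.negate() => -8210/1491
# 11. chron.pin(d=1954-05-27) => 1954-05-27
# 12. stash.setk(k=lid, v=@prev) => nil
# 13. stash.recall(k=lid) => 1954-05-27


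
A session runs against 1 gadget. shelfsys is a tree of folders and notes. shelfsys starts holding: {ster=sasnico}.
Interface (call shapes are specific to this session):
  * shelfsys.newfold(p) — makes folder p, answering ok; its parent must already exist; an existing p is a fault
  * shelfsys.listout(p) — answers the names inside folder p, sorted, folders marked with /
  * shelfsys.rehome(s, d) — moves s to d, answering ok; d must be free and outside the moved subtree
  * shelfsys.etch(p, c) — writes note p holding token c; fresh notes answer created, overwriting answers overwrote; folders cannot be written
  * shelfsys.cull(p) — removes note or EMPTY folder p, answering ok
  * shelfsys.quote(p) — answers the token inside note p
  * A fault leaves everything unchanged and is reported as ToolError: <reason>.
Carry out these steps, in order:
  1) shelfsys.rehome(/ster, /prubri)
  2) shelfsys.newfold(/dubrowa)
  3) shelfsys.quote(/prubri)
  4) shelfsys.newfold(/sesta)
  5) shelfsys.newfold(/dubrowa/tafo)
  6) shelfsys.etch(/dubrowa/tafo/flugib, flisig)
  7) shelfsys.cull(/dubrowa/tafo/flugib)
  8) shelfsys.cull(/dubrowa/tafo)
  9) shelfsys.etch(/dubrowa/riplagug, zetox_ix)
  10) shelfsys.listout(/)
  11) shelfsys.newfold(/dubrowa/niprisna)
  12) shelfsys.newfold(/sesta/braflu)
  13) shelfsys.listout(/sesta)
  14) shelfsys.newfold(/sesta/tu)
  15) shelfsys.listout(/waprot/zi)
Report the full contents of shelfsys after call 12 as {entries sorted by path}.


Using shelfsys.rehome with s=/ster, d=/prubri, and observe ok.
Now I run shelfsys.newfold with p=/dubrowa, and get ok.
Then shelfsys.quote with p=/prubri, giving sasnico.
Now I run shelfsys.newfold with p=/sesta, — result: ok.
Next I call shelfsys.newfold with p=/dubrowa/tafo, and get ok.
Next I call shelfsys.etch with p=/dubrowa/tafo/flugib, c=flisig, which returns created.
Then shelfsys.cull with p=/dubrowa/tafo/flugib, — result: ok.
I run shelfsys.cull with p=/dubrowa/tafo, and observe ok.
Now I run shelfsys.etch with p=/dubrowa/riplagug, c=zetox_ix, — result: created.
I run shelfsys.listout with p=/, yielding [dubrowa/, prubri, sesta/].
I use shelfsys.newfold with p=/dubrowa/niprisna, yielding ok.
I run shelfsys.newfold with p=/sesta/braflu, giving ok.
I try shelfsys.listout with p=/sesta, and see [braflu/].
I invoke shelfsys.newfold with p=/sesta/tu, — result: ok.
I try shelfsys.listout with p=/waprot/zi, and see ToolError: not found.

Answer: {dubrowa/, dubrowa/niprisna/, dubrowa/riplagug=zetox_ix, prubri=sasnico, sesta/, sesta/braflu/}


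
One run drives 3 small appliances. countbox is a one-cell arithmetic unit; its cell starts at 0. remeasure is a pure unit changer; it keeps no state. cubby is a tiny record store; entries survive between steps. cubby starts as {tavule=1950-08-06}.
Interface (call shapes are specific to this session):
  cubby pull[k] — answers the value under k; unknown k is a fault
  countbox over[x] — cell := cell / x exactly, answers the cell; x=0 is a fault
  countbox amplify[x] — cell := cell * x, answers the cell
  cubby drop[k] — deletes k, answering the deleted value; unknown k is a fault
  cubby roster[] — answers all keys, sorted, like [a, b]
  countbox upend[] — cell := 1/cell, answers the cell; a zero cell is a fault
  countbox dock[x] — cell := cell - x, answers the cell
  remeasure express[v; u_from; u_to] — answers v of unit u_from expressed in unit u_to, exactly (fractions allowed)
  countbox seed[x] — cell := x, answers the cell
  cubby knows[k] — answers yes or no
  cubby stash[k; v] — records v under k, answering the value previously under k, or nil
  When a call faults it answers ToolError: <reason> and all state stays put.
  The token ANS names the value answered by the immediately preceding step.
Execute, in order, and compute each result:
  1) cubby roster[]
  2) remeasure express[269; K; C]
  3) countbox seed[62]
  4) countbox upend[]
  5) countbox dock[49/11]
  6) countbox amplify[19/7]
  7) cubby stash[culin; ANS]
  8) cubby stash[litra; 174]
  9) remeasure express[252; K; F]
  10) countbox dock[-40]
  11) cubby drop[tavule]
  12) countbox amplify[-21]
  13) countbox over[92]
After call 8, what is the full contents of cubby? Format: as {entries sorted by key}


·→ cubby roster()
·← [tavule]
·→ remeasure express(v: 269, u_from: K, u_to: C)
·← -83/20
·→ countbox seed(x: 62)
·← 62
·→ countbox upend()
·← 1/62
·→ countbox dock(x: 49/11)
·← -3027/682
·→ countbox amplify(x: 19/7)
·← -57513/4774
·→ cubby stash(k: culin, v: ANS)
·← nil
·→ cubby stash(k: litra, v: 174)
·← nil
·→ remeasure express(v: 252, u_from: K, u_to: F)
·← -607/100
·→ countbox dock(x: -40)
·← 133447/4774
·→ cubby drop(k: tavule)
·← 1950-08-06
·→ countbox amplify(x: -21)
·← -400341/682
·→ countbox over(x: 92)
·← -400341/62744

Answer: {culin=-57513/4774, litra=174, tavule=1950-08-06}


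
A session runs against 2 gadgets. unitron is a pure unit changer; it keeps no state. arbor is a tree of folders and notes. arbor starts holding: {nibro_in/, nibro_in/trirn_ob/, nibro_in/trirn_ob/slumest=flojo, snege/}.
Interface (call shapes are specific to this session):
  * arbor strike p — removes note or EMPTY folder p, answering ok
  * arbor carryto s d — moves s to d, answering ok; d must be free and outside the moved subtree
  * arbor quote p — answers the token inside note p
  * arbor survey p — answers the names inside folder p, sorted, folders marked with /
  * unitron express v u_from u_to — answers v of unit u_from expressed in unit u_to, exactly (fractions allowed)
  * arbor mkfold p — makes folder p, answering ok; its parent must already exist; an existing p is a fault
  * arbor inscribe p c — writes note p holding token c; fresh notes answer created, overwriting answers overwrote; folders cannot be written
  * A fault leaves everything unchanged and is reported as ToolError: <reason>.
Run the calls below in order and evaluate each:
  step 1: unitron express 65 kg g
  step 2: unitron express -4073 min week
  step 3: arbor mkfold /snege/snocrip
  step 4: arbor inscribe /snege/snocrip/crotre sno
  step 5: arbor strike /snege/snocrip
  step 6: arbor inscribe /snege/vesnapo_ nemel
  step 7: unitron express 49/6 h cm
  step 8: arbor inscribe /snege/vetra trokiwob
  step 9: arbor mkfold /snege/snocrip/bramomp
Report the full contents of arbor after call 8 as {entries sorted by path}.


% unitron express v=65 u_from=kg u_to=g
  65000
% unitron express v=-4073 u_from=min u_to=week
  -4073/10080
% arbor mkfold p=/snege/snocrip
  ok
% arbor inscribe p=/snege/snocrip/crotre c=sno
  created
% arbor strike p=/snege/snocrip
  ToolError: not empty
% arbor inscribe p=/snege/vesnapo_ c=nemel
  created
% unitron express v=49/6 u_from=h u_to=cm
  ToolError: incompatible units
% arbor inscribe p=/snege/vetra c=trokiwob
  created
% arbor mkfold p=/snege/snocrip/bramomp
  ok

Answer: {nibro_in/, nibro_in/trirn_ob/, nibro_in/trirn_ob/slumest=flojo, snege/, snege/snocrip/, snege/snocrip/crotre=sno, snege/vesnapo_=nemel, snege/vetra=trokiwob}


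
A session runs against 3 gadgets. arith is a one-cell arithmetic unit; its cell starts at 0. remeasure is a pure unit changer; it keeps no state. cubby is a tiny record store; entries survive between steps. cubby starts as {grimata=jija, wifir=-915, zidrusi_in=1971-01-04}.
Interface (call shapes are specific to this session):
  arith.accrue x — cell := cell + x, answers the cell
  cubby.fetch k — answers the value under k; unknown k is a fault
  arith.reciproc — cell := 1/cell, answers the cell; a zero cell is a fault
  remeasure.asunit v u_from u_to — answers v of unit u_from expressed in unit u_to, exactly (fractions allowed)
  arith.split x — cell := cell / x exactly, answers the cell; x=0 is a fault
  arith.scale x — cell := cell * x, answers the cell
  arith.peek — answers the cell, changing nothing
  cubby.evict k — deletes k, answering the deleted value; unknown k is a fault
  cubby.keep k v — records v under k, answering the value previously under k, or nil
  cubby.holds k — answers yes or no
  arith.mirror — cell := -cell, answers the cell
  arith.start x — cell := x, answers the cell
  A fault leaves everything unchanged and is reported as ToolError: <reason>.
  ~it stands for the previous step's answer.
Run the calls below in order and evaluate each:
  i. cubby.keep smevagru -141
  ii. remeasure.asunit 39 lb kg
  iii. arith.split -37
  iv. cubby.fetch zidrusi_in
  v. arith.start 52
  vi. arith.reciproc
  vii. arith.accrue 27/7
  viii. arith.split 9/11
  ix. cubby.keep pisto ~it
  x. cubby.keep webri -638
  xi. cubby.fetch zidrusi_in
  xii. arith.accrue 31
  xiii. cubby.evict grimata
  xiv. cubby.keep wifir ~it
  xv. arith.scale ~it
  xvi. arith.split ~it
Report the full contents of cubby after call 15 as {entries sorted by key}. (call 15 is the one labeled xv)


Answer: {pisto=15521/3276, smevagru=-141, webri=-638, wifir=jija, zidrusi_in=1971-01-04}

Derivation:
Act: cubby.keep[k: smevagru; v: -141]
Obs: nil
Act: remeasure.asunit[v: 39; u_from: lb; u_to: kg]
Obs: 1769010243/100000000
Act: arith.split[x: -37]
Obs: 0
Act: cubby.fetch[k: zidrusi_in]
Obs: 1971-01-04
Act: arith.start[x: 52]
Obs: 52
Act: arith.reciproc[]
Obs: 1/52
Act: arith.accrue[x: 27/7]
Obs: 1411/364
Act: arith.split[x: 9/11]
Obs: 15521/3276
Act: cubby.keep[k: pisto; v: ~it]
Obs: nil
Act: cubby.keep[k: webri; v: -638]
Obs: nil
Act: cubby.fetch[k: zidrusi_in]
Obs: 1971-01-04
Act: arith.accrue[x: 31]
Obs: 117077/3276
Act: cubby.evict[k: grimata]
Obs: jija
Act: cubby.keep[k: wifir; v: ~it]
Obs: -915
Act: arith.scale[x: ~it]
Obs: -35708485/1092
Act: arith.split[x: ~it]
Obs: 1


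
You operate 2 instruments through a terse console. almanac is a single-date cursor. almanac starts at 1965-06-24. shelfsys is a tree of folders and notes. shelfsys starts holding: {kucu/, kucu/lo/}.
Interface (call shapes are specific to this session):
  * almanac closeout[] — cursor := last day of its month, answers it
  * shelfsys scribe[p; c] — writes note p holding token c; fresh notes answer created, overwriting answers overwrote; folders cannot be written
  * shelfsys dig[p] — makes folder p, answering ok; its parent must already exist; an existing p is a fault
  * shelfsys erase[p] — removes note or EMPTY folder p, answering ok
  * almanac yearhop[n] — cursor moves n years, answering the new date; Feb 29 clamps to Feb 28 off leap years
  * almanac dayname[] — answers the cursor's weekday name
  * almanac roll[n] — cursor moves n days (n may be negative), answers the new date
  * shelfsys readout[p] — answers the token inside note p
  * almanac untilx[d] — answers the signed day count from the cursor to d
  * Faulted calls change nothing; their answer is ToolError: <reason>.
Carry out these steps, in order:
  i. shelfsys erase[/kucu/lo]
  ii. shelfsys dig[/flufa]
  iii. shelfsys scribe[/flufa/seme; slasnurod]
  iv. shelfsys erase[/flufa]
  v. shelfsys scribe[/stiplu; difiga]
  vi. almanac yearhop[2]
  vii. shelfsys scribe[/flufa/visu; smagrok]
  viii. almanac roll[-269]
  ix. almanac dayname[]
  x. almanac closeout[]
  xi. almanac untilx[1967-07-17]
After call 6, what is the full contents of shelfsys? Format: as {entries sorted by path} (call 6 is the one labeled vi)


Act: shelfsys erase[p: /kucu/lo]
Obs: ok
Act: shelfsys dig[p: /flufa]
Obs: ok
Act: shelfsys scribe[p: /flufa/seme; c: slasnurod]
Obs: created
Act: shelfsys erase[p: /flufa]
Obs: ToolError: not empty
Act: shelfsys scribe[p: /stiplu; c: difiga]
Obs: created
Act: almanac yearhop[n: 2]
Obs: 1967-06-24
Act: shelfsys scribe[p: /flufa/visu; c: smagrok]
Obs: created
Act: almanac roll[n: -269]
Obs: 1966-09-28
Act: almanac dayname[]
Obs: Wednesday
Act: almanac closeout[]
Obs: 1966-09-30
Act: almanac untilx[d: 1967-07-17]
Obs: 290

Answer: {flufa/, flufa/seme=slasnurod, kucu/, stiplu=difiga}


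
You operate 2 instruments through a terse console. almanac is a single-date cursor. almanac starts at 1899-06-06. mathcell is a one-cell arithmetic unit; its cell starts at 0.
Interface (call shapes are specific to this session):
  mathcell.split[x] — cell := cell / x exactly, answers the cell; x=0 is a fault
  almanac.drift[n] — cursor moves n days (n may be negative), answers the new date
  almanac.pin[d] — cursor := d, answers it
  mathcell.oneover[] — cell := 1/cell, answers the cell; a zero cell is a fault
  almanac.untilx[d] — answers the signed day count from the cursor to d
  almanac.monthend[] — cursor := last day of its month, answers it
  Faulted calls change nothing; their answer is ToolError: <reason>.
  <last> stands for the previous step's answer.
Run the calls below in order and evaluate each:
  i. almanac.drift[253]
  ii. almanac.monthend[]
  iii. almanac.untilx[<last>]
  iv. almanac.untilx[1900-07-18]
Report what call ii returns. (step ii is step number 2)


Answer: 1900-02-28

Derivation:
> almanac.drift n='253'
[out] 1900-02-14
> almanac.monthend
[out] 1900-02-28
> almanac.untilx d='<last>'
[out] 0
> almanac.untilx d='1900-07-18'
[out] 140


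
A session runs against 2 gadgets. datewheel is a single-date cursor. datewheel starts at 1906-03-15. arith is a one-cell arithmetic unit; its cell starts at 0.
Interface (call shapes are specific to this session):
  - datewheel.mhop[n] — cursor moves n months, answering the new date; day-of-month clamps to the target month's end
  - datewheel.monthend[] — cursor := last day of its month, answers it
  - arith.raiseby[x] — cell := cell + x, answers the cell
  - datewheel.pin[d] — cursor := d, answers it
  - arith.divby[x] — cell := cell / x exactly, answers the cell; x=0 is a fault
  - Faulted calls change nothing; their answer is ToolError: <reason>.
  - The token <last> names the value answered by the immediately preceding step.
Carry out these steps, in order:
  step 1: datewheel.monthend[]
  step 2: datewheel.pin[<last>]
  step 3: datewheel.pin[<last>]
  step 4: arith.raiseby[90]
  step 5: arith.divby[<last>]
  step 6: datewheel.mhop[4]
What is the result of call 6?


[in] monthend
[out] 1906-03-31
[in] pin d=<last>
[out] 1906-03-31
[in] pin d=<last>
[out] 1906-03-31
[in] raiseby x=90
[out] 90
[in] divby x=<last>
[out] 1
[in] mhop n=4
[out] 1906-07-31

Answer: 1906-07-31


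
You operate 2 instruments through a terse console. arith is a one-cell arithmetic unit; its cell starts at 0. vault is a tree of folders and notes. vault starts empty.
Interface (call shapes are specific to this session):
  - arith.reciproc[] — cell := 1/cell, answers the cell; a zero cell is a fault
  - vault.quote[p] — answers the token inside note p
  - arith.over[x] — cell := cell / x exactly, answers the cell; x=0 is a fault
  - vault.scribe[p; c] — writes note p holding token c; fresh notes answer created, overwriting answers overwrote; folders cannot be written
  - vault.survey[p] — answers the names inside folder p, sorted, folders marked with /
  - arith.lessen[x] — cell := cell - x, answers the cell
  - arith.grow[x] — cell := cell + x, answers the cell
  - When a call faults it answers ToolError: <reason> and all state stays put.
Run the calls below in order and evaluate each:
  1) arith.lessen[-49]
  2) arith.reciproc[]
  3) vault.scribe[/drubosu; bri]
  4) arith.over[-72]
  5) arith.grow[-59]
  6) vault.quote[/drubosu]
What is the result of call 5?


I invoke arith.lessen with x: -49, which returns 49.
I use arith.reciproc, → 1/49.
Invoking vault.scribe with p: /drubosu, c: bri, yielding created.
Next I call arith.over with x: -72, giving -1/3528.
Invoking arith.grow with x: -59, which returns -208153/3528.
Calling vault.quote with p: /drubosu, yielding bri.

Answer: -208153/3528


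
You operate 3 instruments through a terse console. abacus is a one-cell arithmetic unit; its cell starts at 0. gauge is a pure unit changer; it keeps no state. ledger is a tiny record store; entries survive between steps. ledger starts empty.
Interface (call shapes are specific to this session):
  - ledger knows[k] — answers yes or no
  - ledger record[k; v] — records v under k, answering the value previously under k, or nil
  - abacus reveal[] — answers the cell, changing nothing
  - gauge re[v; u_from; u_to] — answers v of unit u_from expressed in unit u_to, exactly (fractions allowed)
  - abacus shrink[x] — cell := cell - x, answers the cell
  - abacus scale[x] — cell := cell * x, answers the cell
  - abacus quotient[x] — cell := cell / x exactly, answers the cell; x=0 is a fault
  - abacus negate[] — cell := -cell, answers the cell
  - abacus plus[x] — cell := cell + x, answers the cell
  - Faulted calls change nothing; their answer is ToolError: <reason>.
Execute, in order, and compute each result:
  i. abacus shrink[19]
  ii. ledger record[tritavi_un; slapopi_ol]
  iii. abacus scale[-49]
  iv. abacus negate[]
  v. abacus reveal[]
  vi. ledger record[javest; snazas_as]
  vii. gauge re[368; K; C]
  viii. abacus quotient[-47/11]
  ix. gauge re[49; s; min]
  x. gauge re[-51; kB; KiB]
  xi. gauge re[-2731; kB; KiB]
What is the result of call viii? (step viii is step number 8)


Answer: 10241/47

Derivation:
Next I call abacus shrink with x='19', yielding -19.
Now I run ledger record with k='tritavi_un', v='slapopi_ol', — result: nil.
I run abacus scale with x='-49', yielding 931.
Then abacus negate(), → -931.
I invoke abacus reveal(), yielding -931.
Then ledger record with k='javest', v='snazas_as', and see nil.
Then gauge re with v='368', u_from='K', u_to='C', → 1897/20.
Then abacus quotient with x='-47/11', and get 10241/47.
I use gauge re with v='49', u_from='s', u_to='min', which returns 49/60.
Now I run gauge re with v='-51', u_from='kB', u_to='KiB', and see -6375/128.
I run gauge re with v='-2731', u_from='kB', u_to='KiB', and observe -341375/128.


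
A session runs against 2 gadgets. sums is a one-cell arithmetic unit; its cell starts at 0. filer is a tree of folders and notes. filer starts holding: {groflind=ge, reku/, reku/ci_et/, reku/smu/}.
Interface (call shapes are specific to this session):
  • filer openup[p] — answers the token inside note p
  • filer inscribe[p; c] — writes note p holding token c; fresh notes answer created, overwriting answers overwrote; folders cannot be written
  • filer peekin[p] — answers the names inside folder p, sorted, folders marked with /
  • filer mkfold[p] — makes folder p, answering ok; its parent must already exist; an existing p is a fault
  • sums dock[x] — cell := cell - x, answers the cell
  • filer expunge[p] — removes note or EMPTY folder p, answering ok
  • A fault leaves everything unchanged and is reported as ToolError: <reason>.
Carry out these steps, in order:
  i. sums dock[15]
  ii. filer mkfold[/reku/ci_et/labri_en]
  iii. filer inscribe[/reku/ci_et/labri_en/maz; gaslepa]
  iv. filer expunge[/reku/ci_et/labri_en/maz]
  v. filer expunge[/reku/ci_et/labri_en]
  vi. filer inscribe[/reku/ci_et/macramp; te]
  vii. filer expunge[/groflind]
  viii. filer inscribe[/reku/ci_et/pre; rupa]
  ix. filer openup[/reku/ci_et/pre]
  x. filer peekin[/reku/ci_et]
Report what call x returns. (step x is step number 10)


Invoking sums dock using x→15, — result: -15.
Using filer mkfold using p→/reku/ci_et/labri_en, and observe ok.
I invoke filer inscribe using p→/reku/ci_et/labri_en/maz, c→gaslepa, which returns created.
Calling filer expunge using p→/reku/ci_et/labri_en/maz, and get ok.
Now I run filer expunge using p→/reku/ci_et/labri_en, yielding ok.
Using filer inscribe using p→/reku/ci_et/macramp, c→te, which returns created.
I run filer expunge using p→/groflind: ok.
I use filer inscribe using p→/reku/ci_et/pre, c→rupa, and observe created.
Calling filer openup using p→/reku/ci_et/pre, giving rupa.
I try filer peekin using p→/reku/ci_et, yielding [macramp, pre].

Answer: [macramp, pre]


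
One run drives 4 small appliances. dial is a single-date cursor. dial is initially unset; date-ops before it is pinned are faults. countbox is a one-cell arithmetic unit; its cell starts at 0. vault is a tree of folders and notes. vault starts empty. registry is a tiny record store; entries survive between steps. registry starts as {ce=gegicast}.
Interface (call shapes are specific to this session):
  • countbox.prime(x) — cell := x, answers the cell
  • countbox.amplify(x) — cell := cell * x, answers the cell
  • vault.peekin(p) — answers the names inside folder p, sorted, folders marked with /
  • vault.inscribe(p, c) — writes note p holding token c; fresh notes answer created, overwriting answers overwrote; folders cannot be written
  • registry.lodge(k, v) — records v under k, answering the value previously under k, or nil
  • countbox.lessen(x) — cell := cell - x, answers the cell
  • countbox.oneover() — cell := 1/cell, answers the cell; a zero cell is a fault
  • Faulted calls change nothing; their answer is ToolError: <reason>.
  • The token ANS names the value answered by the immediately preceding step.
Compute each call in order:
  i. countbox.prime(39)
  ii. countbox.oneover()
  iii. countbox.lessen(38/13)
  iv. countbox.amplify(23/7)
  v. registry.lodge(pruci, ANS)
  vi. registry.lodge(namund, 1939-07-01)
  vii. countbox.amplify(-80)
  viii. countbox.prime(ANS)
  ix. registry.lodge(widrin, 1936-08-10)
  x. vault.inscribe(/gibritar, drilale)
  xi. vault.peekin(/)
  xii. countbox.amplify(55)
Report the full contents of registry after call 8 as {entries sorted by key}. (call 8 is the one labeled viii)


~$ countbox.prime x='39'
= 39
~$ countbox.oneover
= 1/39
~$ countbox.lessen x='38/13'
= -113/39
~$ countbox.amplify x='23/7'
= -2599/273
~$ registry.lodge k='pruci' v='ANS'
= nil
~$ registry.lodge k='namund' v='1939-07-01'
= nil
~$ countbox.amplify x='-80'
= 207920/273
~$ countbox.prime x='ANS'
= 207920/273
~$ registry.lodge k='widrin' v='1936-08-10'
= nil
~$ vault.inscribe p='/gibritar' c='drilale'
= created
~$ vault.peekin p='/'
= [gibritar]
~$ countbox.amplify x='55'
= 11435600/273

Answer: {ce=gegicast, namund=1939-07-01, pruci=-2599/273}


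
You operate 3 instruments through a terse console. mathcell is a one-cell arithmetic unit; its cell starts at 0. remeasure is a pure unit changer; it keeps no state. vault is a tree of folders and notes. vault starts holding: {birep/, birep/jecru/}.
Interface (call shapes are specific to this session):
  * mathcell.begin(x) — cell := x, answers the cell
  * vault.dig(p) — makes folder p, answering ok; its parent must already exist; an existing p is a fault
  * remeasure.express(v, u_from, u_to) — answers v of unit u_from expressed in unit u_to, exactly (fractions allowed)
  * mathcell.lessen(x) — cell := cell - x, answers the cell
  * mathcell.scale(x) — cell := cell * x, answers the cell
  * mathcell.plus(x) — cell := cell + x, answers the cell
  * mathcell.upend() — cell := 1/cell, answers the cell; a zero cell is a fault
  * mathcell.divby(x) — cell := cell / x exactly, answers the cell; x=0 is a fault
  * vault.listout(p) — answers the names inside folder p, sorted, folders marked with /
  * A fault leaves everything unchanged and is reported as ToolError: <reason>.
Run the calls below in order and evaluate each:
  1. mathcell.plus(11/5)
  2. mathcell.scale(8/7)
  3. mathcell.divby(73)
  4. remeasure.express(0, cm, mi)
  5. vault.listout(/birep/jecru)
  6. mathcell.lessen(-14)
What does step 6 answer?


Answer: 35858/2555

Derivation:
>>> mathcell.plus x=11/5
:: 11/5
>>> mathcell.scale x=8/7
:: 88/35
>>> mathcell.divby x=73
:: 88/2555
>>> remeasure.express v=0 u_from=cm u_to=mi
:: 0
>>> vault.listout p=/birep/jecru
:: []
>>> mathcell.lessen x=-14
:: 35858/2555


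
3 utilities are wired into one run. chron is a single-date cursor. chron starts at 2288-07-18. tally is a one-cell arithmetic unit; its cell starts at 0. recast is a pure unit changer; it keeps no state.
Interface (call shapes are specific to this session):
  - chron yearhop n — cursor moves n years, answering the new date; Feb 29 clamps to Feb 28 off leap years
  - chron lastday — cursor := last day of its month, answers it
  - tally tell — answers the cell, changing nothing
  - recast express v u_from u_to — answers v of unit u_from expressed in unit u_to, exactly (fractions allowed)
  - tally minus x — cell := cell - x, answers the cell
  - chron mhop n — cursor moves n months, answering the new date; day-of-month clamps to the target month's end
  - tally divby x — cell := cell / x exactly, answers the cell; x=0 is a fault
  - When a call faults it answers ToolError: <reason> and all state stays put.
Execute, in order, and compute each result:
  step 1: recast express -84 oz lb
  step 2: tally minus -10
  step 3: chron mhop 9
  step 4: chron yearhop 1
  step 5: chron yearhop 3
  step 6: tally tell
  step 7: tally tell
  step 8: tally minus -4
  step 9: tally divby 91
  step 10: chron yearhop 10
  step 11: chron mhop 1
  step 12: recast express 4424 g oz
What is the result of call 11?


-- recast express(v: -84, u_from: oz, u_to: lb) => -21/4
-- tally minus(x: -10) => 10
-- chron mhop(n: 9) => 2289-04-18
-- chron yearhop(n: 1) => 2290-04-18
-- chron yearhop(n: 3) => 2293-04-18
-- tally tell() => 10
-- tally tell() => 10
-- tally minus(x: -4) => 14
-- tally divby(x: 91) => 2/13
-- chron yearhop(n: 10) => 2303-04-18
-- chron mhop(n: 1) => 2303-05-18
-- recast express(v: 4424, u_from: g, u_to: oz) => 1011200000/6479891

Answer: 2303-05-18
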